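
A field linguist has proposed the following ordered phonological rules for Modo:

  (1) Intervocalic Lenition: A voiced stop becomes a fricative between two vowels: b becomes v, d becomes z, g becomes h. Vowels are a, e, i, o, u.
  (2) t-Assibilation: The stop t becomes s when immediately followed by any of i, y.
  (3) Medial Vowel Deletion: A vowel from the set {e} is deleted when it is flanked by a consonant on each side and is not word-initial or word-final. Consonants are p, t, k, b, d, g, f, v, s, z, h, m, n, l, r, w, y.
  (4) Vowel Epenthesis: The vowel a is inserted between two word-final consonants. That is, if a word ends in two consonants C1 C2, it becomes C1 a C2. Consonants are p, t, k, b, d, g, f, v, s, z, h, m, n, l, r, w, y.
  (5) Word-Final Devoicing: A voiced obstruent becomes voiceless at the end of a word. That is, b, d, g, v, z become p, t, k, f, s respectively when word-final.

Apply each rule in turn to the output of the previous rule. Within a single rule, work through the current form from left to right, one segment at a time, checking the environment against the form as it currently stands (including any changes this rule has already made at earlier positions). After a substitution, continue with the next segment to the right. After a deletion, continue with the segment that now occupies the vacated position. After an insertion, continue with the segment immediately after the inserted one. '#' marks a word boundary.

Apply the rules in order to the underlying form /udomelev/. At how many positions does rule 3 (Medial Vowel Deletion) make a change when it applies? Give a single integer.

2

(1) Intervocalic Lenition: [udomelev] → [uzomelev]
(2) t-Assibilation: no change — [uzomelev]
(3) Medial Vowel Deletion: [uzomelev] → [uzomlv]
(4) Vowel Epenthesis: [uzomlv] → [uzomlav]
(5) Word-Final Devoicing: [uzomlav] → [uzomlaf]
Rule 3 changed 2 position(s).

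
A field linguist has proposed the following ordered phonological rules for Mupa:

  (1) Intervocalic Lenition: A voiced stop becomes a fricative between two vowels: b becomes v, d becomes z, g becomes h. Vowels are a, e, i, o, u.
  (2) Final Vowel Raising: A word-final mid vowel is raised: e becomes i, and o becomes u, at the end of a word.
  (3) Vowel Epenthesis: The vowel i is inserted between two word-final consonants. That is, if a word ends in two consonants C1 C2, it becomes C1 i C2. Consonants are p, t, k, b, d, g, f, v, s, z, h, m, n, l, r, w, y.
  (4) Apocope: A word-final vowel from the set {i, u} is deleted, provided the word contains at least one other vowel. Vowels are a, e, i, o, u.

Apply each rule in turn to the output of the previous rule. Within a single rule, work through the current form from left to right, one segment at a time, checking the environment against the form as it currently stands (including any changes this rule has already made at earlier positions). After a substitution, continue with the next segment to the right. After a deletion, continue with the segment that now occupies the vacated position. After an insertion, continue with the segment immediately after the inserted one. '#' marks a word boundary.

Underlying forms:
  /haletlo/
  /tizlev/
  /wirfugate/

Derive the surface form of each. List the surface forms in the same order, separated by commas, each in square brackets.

/haletlo/:
  (1) Intervocalic Lenition: no change — [haletlo]
  (2) Final Vowel Raising: [haletlo] → [haletlu]
  (3) Vowel Epenthesis: no change — [haletlu]
  (4) Apocope: [haletlu] → [haletl]
/tizlev/:
  (1) Intervocalic Lenition: no change — [tizlev]
  (2) Final Vowel Raising: no change — [tizlev]
  (3) Vowel Epenthesis: no change — [tizlev]
  (4) Apocope: no change — [tizlev]
/wirfugate/:
  (1) Intervocalic Lenition: [wirfugate] → [wirfuhate]
  (2) Final Vowel Raising: [wirfuhate] → [wirfuhati]
  (3) Vowel Epenthesis: no change — [wirfuhati]
  (4) Apocope: [wirfuhati] → [wirfuhat]

[haletl], [tizlev], [wirfuhat]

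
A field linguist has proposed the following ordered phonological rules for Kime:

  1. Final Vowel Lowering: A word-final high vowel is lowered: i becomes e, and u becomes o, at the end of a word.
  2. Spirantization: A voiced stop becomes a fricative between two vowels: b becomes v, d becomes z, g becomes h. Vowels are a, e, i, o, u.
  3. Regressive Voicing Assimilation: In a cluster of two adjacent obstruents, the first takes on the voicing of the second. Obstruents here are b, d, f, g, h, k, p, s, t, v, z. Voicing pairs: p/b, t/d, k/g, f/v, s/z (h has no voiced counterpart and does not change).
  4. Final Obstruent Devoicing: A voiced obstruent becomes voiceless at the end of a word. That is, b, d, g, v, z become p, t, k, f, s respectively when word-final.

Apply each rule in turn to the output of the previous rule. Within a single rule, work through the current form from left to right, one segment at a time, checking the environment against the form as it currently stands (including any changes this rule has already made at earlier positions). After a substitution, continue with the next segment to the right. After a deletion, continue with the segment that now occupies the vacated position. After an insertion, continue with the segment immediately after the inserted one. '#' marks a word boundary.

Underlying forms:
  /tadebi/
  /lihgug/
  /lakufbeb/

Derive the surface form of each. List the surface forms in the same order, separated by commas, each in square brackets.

[tazeve], [lihguk], [lakuvbep]

/tadebi/:
  1 Final Vowel Lowering: [tadebi] → [tadebe]
  2 Spirantization: [tadebe] → [tazeve]
  3 Regressive Voicing Assimilation: no change — [tazeve]
  4 Final Obstruent Devoicing: no change — [tazeve]
/lihgug/:
  1 Final Vowel Lowering: no change — [lihgug]
  2 Spirantization: no change — [lihgug]
  3 Regressive Voicing Assimilation: no change — [lihgug]
  4 Final Obstruent Devoicing: [lihgug] → [lihguk]
/lakufbeb/:
  1 Final Vowel Lowering: no change — [lakufbeb]
  2 Spirantization: no change — [lakufbeb]
  3 Regressive Voicing Assimilation: [lakufbeb] → [lakuvbeb]
  4 Final Obstruent Devoicing: [lakuvbeb] → [lakuvbep]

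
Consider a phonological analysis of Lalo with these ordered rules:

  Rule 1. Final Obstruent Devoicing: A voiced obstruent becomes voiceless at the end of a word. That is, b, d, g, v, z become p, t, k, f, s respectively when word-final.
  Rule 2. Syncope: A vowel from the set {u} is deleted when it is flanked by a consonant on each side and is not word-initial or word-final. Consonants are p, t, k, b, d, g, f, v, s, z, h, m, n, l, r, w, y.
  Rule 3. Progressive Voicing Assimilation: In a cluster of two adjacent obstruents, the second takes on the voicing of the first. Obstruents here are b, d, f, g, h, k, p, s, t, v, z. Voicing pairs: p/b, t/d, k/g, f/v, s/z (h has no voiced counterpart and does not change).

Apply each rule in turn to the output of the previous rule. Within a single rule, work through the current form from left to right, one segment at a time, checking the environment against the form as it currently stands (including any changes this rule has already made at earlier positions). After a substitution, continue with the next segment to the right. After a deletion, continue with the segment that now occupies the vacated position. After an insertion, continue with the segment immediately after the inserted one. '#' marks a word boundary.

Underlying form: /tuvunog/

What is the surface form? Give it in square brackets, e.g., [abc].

[tfnok]

Rule 1 Final Obstruent Devoicing: [tuvunog] → [tuvunok]
Rule 2 Syncope: [tuvunok] → [tvnok]
Rule 3 Progressive Voicing Assimilation: [tvnok] → [tfnok]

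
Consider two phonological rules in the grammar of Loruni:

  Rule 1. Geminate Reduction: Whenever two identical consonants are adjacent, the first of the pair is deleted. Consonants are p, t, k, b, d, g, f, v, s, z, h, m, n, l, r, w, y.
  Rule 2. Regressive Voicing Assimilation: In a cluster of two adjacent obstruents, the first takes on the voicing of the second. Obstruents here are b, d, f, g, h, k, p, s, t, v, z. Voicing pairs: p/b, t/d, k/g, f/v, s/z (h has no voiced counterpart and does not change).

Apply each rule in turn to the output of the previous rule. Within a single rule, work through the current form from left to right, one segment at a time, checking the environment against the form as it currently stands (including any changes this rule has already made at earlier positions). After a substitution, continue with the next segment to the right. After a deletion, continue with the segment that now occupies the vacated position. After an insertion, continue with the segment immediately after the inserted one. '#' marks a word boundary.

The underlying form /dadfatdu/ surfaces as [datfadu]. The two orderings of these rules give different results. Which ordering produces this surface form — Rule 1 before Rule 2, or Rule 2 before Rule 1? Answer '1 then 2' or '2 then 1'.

2 then 1

Order 1 then 2:
  1 Geminate Reduction: no change — [dadfatdu]
  2 Regressive Voicing Assimilation: [dadfatdu] → [datfaddu]
  result: [datfaddu]
Order 2 then 1:
  2 Regressive Voicing Assimilation: [dadfatdu] → [datfaddu]
  1 Geminate Reduction: [datfaddu] → [datfadu]
  result: [datfadu]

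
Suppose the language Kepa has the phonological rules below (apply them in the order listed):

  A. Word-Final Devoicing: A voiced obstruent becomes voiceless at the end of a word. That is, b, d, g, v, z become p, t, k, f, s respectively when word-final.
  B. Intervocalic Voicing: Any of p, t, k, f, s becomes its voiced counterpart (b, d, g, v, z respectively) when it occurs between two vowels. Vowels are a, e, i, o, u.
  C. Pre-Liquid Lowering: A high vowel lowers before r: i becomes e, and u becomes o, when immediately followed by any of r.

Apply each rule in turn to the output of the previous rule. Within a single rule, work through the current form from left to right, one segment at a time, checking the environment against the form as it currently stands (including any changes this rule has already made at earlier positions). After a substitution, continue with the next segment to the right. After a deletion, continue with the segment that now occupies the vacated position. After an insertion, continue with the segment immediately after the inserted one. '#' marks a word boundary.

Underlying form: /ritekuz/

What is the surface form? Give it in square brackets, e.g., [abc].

A Word-Final Devoicing: [ritekuz] → [ritekus]
B Intervocalic Voicing: [ritekus] → [ridegus]
C Pre-Liquid Lowering: no change — [ridegus]

[ridegus]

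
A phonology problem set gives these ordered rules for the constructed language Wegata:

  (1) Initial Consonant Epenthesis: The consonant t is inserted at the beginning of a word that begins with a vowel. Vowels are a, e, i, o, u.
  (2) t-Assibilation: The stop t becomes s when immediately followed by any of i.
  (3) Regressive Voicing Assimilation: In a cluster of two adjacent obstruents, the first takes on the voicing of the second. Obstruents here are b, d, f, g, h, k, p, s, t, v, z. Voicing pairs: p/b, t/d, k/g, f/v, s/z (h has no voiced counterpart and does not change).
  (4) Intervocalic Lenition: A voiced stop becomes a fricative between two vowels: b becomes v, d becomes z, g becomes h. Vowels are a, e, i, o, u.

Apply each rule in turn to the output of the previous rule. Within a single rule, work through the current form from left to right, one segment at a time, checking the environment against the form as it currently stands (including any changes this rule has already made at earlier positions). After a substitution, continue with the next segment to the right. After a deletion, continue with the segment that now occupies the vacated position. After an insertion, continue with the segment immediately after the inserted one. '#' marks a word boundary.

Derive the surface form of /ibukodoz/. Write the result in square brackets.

[sivukozoz]

(1) Initial Consonant Epenthesis: [ibukodoz] → [tibukodoz]
(2) t-Assibilation: [tibukodoz] → [sibukodoz]
(3) Regressive Voicing Assimilation: no change — [sibukodoz]
(4) Intervocalic Lenition: [sibukodoz] → [sivukozoz]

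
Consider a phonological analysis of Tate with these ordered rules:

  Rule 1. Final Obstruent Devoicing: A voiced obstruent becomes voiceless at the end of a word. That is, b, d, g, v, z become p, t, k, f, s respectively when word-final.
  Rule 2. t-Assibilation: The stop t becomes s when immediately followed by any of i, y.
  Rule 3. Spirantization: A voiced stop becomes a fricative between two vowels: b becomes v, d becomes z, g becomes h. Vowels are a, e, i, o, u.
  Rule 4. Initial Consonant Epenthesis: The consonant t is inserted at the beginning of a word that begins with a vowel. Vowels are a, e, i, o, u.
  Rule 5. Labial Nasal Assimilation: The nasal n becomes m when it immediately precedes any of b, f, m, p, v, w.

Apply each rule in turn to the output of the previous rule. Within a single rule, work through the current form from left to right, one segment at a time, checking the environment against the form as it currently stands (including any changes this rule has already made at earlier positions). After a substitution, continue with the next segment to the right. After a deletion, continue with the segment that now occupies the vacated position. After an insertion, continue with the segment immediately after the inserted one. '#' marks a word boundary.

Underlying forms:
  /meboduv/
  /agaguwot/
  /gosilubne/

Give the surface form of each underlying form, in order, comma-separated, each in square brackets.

/meboduv/:
  Rule 1 Final Obstruent Devoicing: [meboduv] → [meboduf]
  Rule 2 t-Assibilation: no change — [meboduf]
  Rule 3 Spirantization: [meboduf] → [mevozuf]
  Rule 4 Initial Consonant Epenthesis: no change — [mevozuf]
  Rule 5 Labial Nasal Assimilation: no change — [mevozuf]
/agaguwot/:
  Rule 1 Final Obstruent Devoicing: no change — [agaguwot]
  Rule 2 t-Assibilation: no change — [agaguwot]
  Rule 3 Spirantization: [agaguwot] → [ahahuwot]
  Rule 4 Initial Consonant Epenthesis: [ahahuwot] → [tahahuwot]
  Rule 5 Labial Nasal Assimilation: no change — [tahahuwot]
/gosilubne/:
  Rule 1 Final Obstruent Devoicing: no change — [gosilubne]
  Rule 2 t-Assibilation: no change — [gosilubne]
  Rule 3 Spirantization: no change — [gosilubne]
  Rule 4 Initial Consonant Epenthesis: no change — [gosilubne]
  Rule 5 Labial Nasal Assimilation: no change — [gosilubne]

[mevozuf], [tahahuwot], [gosilubne]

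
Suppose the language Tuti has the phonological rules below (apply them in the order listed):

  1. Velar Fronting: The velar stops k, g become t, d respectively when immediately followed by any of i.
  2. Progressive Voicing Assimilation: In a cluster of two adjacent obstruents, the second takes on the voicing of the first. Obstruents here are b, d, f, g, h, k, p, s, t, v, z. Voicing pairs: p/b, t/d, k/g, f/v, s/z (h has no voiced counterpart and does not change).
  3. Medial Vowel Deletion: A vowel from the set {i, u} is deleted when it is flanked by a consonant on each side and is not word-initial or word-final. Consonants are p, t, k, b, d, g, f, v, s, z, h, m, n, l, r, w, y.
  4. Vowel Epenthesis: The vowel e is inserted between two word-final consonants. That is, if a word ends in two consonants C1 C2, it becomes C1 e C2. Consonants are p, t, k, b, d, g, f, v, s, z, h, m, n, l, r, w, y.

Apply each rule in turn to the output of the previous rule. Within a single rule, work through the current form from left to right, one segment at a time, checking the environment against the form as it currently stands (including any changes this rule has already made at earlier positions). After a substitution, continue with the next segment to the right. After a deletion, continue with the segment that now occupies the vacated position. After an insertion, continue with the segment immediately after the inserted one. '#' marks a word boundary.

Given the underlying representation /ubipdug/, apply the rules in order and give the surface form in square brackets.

[ubpteg]

1 Velar Fronting: no change — [ubipdug]
2 Progressive Voicing Assimilation: [ubipdug] → [ubiptug]
3 Medial Vowel Deletion: [ubiptug] → [ubptg]
4 Vowel Epenthesis: [ubptg] → [ubpteg]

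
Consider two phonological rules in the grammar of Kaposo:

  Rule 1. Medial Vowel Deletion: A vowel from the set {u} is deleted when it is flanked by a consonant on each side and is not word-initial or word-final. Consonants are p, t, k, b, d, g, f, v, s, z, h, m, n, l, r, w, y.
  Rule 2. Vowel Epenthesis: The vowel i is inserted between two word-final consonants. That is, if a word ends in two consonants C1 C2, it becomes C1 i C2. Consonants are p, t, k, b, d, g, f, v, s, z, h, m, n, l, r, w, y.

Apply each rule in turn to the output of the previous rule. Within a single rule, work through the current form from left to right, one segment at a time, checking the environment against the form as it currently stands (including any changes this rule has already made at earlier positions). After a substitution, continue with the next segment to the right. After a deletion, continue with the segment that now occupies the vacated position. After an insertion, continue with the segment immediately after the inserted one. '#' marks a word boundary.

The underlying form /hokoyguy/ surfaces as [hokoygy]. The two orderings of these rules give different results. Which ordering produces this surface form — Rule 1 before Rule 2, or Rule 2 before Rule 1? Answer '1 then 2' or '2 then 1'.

2 then 1

Order 1 then 2:
  1 Medial Vowel Deletion: [hokoyguy] → [hokoygy]
  2 Vowel Epenthesis: [hokoygy] → [hokoygiy]
  result: [hokoygiy]
Order 2 then 1:
  2 Vowel Epenthesis: no change — [hokoyguy]
  1 Medial Vowel Deletion: [hokoyguy] → [hokoygy]
  result: [hokoygy]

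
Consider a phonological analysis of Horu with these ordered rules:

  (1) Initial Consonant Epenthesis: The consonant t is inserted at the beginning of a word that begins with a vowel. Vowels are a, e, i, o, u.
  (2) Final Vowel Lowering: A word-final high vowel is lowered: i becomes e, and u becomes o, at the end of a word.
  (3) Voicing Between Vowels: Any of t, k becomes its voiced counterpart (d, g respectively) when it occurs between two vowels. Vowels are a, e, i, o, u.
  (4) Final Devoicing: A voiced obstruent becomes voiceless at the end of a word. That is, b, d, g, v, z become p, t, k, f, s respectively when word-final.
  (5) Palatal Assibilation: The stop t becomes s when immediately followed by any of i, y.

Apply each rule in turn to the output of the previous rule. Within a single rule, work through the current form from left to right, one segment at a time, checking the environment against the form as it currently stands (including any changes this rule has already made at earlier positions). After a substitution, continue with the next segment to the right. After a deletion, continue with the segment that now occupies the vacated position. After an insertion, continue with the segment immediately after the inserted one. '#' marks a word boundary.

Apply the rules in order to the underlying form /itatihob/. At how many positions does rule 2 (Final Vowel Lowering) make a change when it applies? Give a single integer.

(1) Initial Consonant Epenthesis: [itatihob] → [titatihob]
(2) Final Vowel Lowering: no change — [titatihob]
(3) Voicing Between Vowels: [titatihob] → [tidadihob]
(4) Final Devoicing: [tidadihob] → [tidadihop]
(5) Palatal Assibilation: [tidadihop] → [sidadihop]
Rule 2 changed 0 position(s).

0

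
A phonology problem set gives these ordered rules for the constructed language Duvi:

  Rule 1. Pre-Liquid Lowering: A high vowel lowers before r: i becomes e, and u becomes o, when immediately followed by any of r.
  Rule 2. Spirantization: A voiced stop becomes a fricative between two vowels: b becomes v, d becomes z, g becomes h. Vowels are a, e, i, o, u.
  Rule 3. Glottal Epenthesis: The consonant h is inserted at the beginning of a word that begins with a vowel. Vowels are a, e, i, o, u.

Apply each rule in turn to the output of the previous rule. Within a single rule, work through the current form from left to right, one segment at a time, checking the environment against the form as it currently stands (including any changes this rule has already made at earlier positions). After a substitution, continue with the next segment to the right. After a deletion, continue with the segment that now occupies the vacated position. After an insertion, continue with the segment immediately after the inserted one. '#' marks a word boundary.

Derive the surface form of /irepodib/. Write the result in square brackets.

Rule 1 Pre-Liquid Lowering: [irepodib] → [erepodib]
Rule 2 Spirantization: [erepodib] → [erepozib]
Rule 3 Glottal Epenthesis: [erepozib] → [herepozib]

[herepozib]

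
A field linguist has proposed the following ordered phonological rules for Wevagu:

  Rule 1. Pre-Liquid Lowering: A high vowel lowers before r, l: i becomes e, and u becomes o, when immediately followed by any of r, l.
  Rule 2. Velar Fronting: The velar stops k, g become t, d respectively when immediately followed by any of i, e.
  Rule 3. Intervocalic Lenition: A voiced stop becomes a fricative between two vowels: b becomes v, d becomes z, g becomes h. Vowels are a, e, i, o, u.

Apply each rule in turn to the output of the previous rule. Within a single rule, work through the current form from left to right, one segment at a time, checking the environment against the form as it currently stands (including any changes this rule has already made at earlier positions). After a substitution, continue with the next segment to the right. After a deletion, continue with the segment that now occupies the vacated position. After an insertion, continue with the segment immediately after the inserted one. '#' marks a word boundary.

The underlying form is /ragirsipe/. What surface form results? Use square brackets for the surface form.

[razersipe]

Rule 1 Pre-Liquid Lowering: [ragirsipe] → [ragersipe]
Rule 2 Velar Fronting: [ragersipe] → [radersipe]
Rule 3 Intervocalic Lenition: [radersipe] → [razersipe]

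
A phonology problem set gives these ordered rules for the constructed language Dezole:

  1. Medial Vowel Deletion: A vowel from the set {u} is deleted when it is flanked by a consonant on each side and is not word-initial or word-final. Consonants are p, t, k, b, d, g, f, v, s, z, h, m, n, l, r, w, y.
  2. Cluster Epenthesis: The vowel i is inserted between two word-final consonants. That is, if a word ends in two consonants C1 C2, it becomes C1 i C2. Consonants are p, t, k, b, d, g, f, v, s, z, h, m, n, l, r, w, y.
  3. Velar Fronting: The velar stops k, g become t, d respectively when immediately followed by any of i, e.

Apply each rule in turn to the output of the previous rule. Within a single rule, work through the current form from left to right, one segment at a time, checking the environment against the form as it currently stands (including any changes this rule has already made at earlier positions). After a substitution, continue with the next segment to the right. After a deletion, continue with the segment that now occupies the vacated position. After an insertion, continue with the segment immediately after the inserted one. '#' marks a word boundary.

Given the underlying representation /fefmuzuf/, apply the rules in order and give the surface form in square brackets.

1 Medial Vowel Deletion: [fefmuzuf] → [fefmzf]
2 Cluster Epenthesis: [fefmzf] → [fefmzif]
3 Velar Fronting: no change — [fefmzif]

[fefmzif]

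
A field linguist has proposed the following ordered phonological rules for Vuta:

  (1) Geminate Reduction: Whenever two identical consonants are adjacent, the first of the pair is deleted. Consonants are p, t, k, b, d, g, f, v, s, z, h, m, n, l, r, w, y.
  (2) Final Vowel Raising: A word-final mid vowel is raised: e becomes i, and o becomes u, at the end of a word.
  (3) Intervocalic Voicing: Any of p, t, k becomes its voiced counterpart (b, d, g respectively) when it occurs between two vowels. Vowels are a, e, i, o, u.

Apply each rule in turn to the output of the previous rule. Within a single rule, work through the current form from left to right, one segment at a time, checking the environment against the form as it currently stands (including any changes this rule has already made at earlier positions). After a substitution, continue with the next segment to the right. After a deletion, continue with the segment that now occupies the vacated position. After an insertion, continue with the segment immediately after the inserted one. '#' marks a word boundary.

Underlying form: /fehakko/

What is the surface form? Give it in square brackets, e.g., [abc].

(1) Geminate Reduction: [fehakko] → [fehako]
(2) Final Vowel Raising: [fehako] → [fehaku]
(3) Intervocalic Voicing: [fehaku] → [fehagu]

[fehagu]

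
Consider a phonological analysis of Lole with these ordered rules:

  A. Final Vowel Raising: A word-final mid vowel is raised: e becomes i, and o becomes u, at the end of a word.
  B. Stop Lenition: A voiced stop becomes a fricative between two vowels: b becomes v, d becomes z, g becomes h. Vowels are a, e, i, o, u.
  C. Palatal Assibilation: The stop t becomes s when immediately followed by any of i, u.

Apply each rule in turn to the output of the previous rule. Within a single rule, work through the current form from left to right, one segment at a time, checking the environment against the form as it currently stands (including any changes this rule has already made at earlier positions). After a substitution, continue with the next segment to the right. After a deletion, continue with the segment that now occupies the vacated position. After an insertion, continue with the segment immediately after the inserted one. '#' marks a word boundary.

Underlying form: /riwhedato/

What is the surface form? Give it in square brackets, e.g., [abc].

A Final Vowel Raising: [riwhedato] → [riwhedatu]
B Stop Lenition: [riwhedatu] → [riwhezatu]
C Palatal Assibilation: [riwhezatu] → [riwhezasu]

[riwhezasu]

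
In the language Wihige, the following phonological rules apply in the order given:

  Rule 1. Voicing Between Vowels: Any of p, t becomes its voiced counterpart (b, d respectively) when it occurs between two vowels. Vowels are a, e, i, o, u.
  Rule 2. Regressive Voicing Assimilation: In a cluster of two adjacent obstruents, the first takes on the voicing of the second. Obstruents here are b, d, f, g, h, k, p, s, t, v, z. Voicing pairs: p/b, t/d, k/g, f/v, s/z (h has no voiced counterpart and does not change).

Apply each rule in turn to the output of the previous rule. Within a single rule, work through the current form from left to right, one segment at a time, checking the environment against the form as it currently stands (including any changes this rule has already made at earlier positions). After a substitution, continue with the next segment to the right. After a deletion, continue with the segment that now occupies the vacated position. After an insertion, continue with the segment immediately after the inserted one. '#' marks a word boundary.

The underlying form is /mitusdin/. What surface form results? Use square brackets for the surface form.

[miduzdin]

Rule 1 Voicing Between Vowels: [mitusdin] → [midusdin]
Rule 2 Regressive Voicing Assimilation: [midusdin] → [miduzdin]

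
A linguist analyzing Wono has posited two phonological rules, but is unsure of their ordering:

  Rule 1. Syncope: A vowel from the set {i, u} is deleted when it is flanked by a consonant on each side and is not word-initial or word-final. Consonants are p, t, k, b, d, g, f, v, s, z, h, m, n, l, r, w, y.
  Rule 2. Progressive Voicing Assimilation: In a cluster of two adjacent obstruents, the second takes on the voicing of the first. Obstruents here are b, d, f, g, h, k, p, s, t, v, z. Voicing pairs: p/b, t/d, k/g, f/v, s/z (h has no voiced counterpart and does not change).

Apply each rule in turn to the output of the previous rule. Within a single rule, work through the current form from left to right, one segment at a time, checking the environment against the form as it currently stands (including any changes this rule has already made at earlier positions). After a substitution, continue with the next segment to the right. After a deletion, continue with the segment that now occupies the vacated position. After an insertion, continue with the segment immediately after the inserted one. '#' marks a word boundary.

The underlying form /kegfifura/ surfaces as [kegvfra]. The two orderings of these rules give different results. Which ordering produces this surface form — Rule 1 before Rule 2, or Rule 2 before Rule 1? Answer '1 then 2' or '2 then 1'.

Order 1 then 2:
  1 Syncope: [kegfifura] → [kegffra]
  2 Progressive Voicing Assimilation: [kegffra] → [kegvvra]
  result: [kegvvra]
Order 2 then 1:
  2 Progressive Voicing Assimilation: [kegfifura] → [kegvifura]
  1 Syncope: [kegvifura] → [kegvfra]
  result: [kegvfra]

2 then 1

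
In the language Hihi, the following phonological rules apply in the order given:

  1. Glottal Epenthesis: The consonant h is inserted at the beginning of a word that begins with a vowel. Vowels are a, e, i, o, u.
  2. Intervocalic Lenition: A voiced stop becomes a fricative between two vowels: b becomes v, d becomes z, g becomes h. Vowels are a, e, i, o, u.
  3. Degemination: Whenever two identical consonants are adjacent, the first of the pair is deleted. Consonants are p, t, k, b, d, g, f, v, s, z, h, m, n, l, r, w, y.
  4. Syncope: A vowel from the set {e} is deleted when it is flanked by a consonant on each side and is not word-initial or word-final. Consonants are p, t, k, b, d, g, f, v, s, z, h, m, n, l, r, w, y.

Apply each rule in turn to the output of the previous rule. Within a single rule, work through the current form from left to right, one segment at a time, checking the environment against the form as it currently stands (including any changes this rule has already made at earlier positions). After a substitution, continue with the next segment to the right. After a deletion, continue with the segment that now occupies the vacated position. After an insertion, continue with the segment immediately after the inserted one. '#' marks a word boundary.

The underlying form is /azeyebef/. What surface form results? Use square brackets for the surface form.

[hazyvf]

1 Glottal Epenthesis: [azeyebef] → [hazeyebef]
2 Intervocalic Lenition: [hazeyebef] → [hazeyevef]
3 Degemination: no change — [hazeyevef]
4 Syncope: [hazeyevef] → [hazyvf]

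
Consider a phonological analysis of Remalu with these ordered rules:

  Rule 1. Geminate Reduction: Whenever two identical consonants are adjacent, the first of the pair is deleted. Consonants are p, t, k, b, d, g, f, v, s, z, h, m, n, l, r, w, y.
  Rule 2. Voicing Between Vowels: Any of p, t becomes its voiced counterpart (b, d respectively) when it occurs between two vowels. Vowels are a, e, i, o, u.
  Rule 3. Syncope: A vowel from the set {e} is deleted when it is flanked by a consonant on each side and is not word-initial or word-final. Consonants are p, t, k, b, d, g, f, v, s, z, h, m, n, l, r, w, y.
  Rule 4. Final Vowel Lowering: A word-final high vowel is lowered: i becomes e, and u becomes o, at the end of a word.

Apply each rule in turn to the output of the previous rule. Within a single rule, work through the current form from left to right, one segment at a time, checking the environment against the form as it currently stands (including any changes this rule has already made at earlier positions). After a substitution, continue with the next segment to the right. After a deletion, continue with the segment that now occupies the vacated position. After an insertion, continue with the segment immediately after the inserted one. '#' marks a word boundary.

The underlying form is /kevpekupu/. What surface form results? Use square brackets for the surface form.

[kvpkubo]

Rule 1 Geminate Reduction: no change — [kevpekupu]
Rule 2 Voicing Between Vowels: [kevpekupu] → [kevpekubu]
Rule 3 Syncope: [kevpekubu] → [kvpkubu]
Rule 4 Final Vowel Lowering: [kvpkubu] → [kvpkubo]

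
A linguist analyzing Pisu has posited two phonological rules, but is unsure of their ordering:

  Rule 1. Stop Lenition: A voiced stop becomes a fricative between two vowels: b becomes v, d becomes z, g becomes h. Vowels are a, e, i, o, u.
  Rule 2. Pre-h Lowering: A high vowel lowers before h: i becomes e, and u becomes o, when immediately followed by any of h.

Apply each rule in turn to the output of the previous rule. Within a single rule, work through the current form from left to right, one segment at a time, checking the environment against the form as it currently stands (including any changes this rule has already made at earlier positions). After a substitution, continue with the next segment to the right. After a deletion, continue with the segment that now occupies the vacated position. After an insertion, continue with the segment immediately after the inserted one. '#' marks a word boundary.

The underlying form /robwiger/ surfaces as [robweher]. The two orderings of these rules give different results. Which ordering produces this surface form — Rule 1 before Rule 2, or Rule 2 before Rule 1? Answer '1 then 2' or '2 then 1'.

Order 1 then 2:
  1 Stop Lenition: [robwiger] → [robwiher]
  2 Pre-h Lowering: [robwiher] → [robweher]
  result: [robweher]
Order 2 then 1:
  2 Pre-h Lowering: no change — [robwiger]
  1 Stop Lenition: [robwiger] → [robwiher]
  result: [robwiher]

1 then 2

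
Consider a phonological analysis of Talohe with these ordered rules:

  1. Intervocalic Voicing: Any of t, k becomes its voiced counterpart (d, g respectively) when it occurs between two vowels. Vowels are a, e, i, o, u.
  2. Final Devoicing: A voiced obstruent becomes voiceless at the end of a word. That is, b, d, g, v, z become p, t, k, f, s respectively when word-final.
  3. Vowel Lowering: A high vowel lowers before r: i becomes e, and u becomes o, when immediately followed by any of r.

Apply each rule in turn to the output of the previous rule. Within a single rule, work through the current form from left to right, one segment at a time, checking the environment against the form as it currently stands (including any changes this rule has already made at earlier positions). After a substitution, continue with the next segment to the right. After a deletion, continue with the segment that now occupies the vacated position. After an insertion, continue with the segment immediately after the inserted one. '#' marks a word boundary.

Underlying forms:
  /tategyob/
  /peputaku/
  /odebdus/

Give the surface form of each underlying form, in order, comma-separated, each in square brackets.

/tategyob/:
  1 Intervocalic Voicing: [tategyob] → [tadegyob]
  2 Final Devoicing: [tadegyob] → [tadegyop]
  3 Vowel Lowering: no change — [tadegyop]
/peputaku/:
  1 Intervocalic Voicing: [peputaku] → [pepudagu]
  2 Final Devoicing: no change — [pepudagu]
  3 Vowel Lowering: no change — [pepudagu]
/odebdus/:
  1 Intervocalic Voicing: no change — [odebdus]
  2 Final Devoicing: no change — [odebdus]
  3 Vowel Lowering: no change — [odebdus]

[tadegyop], [pepudagu], [odebdus]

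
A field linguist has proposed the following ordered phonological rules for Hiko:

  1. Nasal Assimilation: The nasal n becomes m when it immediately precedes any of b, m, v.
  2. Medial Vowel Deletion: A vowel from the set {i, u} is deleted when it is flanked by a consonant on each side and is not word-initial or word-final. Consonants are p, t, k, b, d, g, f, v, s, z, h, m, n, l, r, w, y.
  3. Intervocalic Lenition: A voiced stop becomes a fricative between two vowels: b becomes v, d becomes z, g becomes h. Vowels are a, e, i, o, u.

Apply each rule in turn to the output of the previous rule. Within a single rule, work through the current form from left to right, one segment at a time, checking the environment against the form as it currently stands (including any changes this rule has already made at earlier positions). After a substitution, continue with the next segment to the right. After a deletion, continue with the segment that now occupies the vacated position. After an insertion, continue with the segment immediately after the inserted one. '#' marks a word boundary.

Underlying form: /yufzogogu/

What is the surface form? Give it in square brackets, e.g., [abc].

1 Nasal Assimilation: no change — [yufzogogu]
2 Medial Vowel Deletion: [yufzogogu] → [yfzogogu]
3 Intervocalic Lenition: [yfzogogu] → [yfzohohu]

[yfzohohu]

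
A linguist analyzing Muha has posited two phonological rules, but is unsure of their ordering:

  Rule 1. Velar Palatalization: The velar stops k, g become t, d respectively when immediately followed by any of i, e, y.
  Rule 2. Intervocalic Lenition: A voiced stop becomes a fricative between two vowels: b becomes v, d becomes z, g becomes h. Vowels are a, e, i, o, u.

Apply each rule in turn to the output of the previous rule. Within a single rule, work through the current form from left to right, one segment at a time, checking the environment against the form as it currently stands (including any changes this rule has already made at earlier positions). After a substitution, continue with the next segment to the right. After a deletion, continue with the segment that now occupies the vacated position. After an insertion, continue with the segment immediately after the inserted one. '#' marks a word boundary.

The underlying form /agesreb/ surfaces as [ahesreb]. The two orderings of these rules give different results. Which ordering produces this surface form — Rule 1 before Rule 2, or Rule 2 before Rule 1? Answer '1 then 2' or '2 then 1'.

Order 1 then 2:
  1 Velar Palatalization: [agesreb] → [adesreb]
  2 Intervocalic Lenition: [adesreb] → [azesreb]
  result: [azesreb]
Order 2 then 1:
  2 Intervocalic Lenition: [agesreb] → [ahesreb]
  1 Velar Palatalization: no change — [ahesreb]
  result: [ahesreb]

2 then 1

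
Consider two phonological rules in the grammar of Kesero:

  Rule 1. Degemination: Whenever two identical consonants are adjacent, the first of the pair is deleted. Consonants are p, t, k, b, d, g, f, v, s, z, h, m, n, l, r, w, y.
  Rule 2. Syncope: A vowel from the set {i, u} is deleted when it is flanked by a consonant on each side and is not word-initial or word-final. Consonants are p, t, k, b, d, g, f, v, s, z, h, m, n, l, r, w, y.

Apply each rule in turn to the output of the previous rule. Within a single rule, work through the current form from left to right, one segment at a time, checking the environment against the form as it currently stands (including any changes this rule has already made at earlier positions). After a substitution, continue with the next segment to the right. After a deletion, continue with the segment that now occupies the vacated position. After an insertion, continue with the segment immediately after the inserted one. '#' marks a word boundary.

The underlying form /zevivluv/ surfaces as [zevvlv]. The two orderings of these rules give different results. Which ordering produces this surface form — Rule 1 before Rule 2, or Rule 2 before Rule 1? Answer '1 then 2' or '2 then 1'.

Order 1 then 2:
  1 Degemination: no change — [zevivluv]
  2 Syncope: [zevivluv] → [zevvlv]
  result: [zevvlv]
Order 2 then 1:
  2 Syncope: [zevivluv] → [zevvlv]
  1 Degemination: [zevvlv] → [zevlv]
  result: [zevlv]

1 then 2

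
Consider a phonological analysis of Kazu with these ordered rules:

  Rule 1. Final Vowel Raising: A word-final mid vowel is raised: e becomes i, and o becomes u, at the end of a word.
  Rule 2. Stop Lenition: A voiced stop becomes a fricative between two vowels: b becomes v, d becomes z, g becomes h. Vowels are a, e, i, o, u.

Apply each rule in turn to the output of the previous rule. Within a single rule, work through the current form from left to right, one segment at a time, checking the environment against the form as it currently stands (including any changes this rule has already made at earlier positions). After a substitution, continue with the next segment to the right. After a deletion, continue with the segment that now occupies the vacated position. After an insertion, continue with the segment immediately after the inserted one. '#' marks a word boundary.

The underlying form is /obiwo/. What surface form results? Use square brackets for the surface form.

Rule 1 Final Vowel Raising: [obiwo] → [obiwu]
Rule 2 Stop Lenition: [obiwu] → [oviwu]

[oviwu]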